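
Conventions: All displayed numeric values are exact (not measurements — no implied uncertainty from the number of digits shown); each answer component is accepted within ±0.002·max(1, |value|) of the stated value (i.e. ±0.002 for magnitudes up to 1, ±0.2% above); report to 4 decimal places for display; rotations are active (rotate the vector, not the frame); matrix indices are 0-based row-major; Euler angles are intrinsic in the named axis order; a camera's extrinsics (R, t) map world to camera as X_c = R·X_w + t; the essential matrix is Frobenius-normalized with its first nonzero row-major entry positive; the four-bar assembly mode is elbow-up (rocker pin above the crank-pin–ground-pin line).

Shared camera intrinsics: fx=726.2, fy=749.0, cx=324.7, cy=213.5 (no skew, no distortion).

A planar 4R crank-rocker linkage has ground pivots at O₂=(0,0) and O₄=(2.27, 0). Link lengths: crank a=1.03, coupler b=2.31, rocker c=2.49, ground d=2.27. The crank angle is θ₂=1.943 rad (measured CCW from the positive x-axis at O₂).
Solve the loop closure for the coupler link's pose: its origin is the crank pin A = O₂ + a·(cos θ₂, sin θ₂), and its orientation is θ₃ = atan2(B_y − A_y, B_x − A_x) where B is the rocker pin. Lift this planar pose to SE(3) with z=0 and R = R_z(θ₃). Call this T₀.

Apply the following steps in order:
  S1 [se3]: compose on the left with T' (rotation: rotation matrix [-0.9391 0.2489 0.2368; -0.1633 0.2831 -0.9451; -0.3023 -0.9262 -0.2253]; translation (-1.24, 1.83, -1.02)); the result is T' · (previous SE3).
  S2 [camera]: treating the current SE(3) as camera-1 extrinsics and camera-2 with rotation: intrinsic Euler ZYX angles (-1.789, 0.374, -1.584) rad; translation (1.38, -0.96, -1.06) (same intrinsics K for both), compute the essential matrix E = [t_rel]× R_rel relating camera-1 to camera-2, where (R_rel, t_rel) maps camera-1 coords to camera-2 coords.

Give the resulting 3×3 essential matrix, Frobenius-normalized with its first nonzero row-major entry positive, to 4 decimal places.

matrix = [0.1104 0.0393 0.0901; -0.4036 -0.0766 0.5755; -0.5337 -0.1875 -0.3977]

source (fourbar_fk): coupler pose = R=[0.7964 -0.6047 0.0000; 0.6047 0.7964 0.0000; 0.0000 0.0000 1.0000], t=(-0.3746, 0.9595, 0.0000)
after S1 (compose_se3): R=[-0.5974 0.7661 0.2368; 0.0412 0.3242 -0.9451; -0.8009 -0.5549 -0.2253], t=(-0.6494, 2.1628, -1.7954)
after S2 (essential): [0.1104 0.0393 0.0901; -0.4036 -0.0766 0.5755; -0.5337 -0.1875 -0.3977]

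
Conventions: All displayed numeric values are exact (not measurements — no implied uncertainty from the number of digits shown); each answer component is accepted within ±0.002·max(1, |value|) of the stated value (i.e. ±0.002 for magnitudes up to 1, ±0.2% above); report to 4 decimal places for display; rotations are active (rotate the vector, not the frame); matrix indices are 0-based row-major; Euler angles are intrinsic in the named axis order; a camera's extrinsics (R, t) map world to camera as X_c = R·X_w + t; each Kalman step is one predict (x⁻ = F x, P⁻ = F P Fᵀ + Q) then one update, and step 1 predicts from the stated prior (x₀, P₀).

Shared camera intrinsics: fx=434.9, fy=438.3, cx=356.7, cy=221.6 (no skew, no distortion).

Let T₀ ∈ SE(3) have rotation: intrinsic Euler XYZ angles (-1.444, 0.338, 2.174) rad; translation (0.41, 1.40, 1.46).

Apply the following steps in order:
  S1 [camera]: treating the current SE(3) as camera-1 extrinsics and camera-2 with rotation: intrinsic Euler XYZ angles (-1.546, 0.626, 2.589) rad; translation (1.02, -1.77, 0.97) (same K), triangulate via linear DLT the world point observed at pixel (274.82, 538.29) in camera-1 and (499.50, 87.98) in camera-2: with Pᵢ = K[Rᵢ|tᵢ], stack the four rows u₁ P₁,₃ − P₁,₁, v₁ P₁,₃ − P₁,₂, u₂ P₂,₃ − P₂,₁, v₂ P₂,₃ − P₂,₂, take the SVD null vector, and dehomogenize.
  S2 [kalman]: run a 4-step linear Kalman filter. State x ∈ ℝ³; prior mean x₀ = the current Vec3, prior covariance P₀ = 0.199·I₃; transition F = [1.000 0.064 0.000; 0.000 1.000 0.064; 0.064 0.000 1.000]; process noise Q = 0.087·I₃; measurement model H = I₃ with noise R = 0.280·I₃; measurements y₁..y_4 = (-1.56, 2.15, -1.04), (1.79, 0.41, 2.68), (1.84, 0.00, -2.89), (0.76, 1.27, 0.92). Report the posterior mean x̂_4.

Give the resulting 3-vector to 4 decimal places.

result = (0.9317, 0.9891, 0.0706)

after S1 (triangulate): (-0.5653, 1.9934, 0.7138)
after S2 (kf_track): (0.9317, 0.9891, 0.0706)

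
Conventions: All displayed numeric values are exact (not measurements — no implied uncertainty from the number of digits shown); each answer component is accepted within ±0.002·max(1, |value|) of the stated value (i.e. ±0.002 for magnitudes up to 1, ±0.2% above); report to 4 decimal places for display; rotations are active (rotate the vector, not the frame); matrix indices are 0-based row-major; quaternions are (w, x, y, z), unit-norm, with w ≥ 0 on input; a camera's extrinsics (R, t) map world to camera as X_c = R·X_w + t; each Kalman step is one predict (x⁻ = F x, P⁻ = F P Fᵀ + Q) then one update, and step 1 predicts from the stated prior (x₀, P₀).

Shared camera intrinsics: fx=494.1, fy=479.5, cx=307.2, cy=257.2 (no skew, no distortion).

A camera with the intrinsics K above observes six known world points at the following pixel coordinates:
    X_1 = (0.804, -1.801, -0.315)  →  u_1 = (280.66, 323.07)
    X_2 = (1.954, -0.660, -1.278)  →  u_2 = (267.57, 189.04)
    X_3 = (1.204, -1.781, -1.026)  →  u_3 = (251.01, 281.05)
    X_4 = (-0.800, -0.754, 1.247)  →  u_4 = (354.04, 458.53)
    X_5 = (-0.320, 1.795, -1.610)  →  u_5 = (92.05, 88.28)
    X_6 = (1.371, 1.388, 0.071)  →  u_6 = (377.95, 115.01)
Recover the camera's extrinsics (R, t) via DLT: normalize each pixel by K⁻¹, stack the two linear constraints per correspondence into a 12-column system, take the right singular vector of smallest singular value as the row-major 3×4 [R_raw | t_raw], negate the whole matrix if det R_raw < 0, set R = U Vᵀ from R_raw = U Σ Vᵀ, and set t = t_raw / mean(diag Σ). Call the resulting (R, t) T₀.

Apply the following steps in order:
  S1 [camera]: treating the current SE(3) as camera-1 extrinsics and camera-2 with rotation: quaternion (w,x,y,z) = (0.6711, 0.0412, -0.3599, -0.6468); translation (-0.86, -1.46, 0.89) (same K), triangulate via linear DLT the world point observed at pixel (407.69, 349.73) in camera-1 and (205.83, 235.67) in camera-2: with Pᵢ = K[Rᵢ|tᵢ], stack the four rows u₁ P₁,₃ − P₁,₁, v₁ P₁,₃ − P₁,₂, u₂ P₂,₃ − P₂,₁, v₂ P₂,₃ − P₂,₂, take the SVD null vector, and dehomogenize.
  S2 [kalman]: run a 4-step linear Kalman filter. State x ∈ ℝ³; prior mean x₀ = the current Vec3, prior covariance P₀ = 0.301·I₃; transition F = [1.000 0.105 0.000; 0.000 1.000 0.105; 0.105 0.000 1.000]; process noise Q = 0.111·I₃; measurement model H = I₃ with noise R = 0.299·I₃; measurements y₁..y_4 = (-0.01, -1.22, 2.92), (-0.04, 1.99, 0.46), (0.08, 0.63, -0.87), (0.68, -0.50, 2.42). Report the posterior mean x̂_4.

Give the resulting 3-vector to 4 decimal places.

source (pnp_recover): camera pose = R=[0.4517 0.1298 0.8827; -0.6343 -0.6491 0.4200; 0.6274 -0.7496 -0.2109], t=(-0.2100, 0.3899, 4.7499)
after S1 (triangulate): (-0.7733, 1.1903, 1.1785)
after S2 (kf_track): (0.3458, 0.3143, 1.2473)

result = (0.3458, 0.3143, 1.2473)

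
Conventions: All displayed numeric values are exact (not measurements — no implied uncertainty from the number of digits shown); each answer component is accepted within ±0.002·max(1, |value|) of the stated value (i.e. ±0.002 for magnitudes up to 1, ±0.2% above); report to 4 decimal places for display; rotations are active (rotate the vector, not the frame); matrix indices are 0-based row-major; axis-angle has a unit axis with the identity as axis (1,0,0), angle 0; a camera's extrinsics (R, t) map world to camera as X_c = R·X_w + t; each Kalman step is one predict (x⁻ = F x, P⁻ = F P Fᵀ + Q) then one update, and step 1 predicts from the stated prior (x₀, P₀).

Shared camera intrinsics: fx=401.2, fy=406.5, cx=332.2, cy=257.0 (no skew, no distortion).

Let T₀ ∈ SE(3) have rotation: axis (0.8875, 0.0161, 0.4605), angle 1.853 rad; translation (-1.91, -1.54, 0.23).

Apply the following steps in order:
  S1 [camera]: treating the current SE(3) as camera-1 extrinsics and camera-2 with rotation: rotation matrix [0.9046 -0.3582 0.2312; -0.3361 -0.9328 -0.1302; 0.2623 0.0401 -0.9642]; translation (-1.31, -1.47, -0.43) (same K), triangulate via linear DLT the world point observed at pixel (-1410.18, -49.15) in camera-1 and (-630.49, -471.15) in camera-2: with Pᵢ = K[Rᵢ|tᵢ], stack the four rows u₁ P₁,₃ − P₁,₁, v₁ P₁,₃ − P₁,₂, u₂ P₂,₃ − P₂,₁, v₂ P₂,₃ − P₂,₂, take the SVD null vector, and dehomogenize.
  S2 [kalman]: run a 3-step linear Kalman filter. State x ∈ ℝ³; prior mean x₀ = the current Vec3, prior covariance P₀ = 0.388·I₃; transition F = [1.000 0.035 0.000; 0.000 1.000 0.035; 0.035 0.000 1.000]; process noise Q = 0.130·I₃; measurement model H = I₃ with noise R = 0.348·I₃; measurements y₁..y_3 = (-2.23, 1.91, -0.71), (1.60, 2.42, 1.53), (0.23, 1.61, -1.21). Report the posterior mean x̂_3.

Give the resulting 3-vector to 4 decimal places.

result = (0.1491, 1.8250, -0.4770)

after S1 (triangulate): (-0.7306, 1.1961, -1.8133)
after S2 (kf_track): (0.1491, 1.8250, -0.4770)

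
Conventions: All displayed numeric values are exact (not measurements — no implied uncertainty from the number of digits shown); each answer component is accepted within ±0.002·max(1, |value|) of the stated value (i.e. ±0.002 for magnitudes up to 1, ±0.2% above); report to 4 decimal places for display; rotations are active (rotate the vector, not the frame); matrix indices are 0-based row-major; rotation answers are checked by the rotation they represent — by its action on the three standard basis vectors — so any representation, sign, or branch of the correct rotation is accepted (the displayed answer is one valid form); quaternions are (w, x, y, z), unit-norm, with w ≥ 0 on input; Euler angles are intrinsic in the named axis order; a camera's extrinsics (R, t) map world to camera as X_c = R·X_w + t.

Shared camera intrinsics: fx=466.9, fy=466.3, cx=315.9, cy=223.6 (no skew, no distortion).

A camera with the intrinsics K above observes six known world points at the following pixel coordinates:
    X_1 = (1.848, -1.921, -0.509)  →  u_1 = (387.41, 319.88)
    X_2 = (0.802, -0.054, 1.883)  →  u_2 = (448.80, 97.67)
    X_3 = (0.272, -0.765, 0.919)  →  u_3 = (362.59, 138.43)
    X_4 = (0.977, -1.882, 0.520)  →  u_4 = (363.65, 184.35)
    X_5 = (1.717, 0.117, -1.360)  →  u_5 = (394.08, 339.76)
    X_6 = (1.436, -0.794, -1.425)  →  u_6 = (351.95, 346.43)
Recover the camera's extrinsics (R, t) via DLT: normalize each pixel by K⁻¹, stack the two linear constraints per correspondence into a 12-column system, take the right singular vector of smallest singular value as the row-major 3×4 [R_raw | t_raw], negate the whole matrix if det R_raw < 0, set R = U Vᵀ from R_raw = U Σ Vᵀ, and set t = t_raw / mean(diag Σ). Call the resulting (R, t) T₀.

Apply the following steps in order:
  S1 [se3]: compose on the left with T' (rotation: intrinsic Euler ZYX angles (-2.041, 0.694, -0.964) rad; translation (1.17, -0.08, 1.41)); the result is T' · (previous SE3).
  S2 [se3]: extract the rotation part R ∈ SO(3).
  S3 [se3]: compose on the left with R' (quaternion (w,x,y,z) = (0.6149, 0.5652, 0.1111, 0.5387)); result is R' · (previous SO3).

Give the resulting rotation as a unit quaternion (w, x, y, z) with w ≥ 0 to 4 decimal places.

rotation (quat) = (0.1449, 0.3658, 0.8329, -0.3891)

source (pnp_recover): camera pose = R=[0.7847 0.4353 0.4413; 0.4853 0.0117 -0.8743; -0.3858 0.9002 -0.2021], t=(0.3001, -0.3900, 6.8403)
after S1 (compose_se3): R=[-0.1298 0.3676 -0.9209; -0.1668 -0.9236 -0.3452; -0.9774 0.1088 0.1812], t=(4.6533, -5.1376, 4.4627)
after S2 (rot_of_se3): [-0.1298 0.3676 -0.9209; -0.1668 -0.9236 -0.3452; -0.9774 0.1088 0.1812]
after S3 (compose_so3): [-0.6904 0.7221 -0.0433; 0.4966 0.4295 -0.7543; -0.5261 -0.5423 -0.6551]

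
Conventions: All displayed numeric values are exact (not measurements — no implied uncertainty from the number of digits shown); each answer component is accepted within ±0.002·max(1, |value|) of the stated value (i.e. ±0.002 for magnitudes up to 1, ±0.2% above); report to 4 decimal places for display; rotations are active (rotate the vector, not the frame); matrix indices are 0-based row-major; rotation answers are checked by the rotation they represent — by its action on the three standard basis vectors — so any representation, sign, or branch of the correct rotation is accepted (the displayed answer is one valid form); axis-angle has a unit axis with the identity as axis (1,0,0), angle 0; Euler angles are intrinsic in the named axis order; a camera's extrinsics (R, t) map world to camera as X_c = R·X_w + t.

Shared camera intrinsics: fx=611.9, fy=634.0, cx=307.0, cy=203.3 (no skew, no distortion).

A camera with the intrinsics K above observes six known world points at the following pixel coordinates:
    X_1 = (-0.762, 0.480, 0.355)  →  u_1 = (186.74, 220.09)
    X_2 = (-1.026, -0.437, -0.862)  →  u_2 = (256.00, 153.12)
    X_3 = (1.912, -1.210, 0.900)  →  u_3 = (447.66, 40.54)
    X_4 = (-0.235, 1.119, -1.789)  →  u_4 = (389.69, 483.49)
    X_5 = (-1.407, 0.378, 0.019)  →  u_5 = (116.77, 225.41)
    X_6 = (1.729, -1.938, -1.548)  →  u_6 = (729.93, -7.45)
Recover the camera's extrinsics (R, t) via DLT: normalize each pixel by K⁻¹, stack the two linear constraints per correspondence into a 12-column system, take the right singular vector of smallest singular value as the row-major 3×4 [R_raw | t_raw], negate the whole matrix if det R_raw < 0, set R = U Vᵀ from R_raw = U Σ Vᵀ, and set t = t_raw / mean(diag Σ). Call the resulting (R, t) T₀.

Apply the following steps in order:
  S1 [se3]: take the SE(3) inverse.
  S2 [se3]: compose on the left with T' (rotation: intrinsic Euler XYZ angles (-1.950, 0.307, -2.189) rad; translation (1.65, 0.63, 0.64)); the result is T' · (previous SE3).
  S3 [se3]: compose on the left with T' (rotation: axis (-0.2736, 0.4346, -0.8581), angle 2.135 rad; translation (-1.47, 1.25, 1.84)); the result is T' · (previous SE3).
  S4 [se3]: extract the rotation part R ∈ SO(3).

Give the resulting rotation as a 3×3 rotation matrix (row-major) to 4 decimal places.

rotation (matrix) = ((0.7280, 0.1066, 0.6773), (0.5400, -0.6978, -0.4706), (0.4225, 0.7083, -0.5655))

source (pnp_recover): camera pose = R=[0.8187 -0.2436 -0.5200; 0.0298 0.9224 -0.3852; 0.5734 0.2999 0.7624], t=(0.0100, -0.1600, 4.6802)
after S1 (invert_se3): R=[0.8187 0.0298 0.5734; -0.2436 0.9224 0.2999; -0.5200 -0.3852 0.7624], t=(-2.6871, -1.2535, -3.6247)
after S2 (compose_se3): R=[-0.7987 0.5837 0.1466; -0.0768 -0.3404 0.9371; 0.5969 0.7372 0.3167], t=(1.0654, -3.8098, -0.7301)
after S3 (compose_se3): R=[0.7280 0.1066 0.6773; 0.5400 -0.6978 -0.4706; 0.4225 0.7083 -0.5655], t=(-4.5156, 1.4654, 4.4593)
after S4 (rot_of_se3): [0.7280 0.1066 0.6773; 0.5400 -0.6978 -0.4706; 0.4225 0.7083 -0.5655]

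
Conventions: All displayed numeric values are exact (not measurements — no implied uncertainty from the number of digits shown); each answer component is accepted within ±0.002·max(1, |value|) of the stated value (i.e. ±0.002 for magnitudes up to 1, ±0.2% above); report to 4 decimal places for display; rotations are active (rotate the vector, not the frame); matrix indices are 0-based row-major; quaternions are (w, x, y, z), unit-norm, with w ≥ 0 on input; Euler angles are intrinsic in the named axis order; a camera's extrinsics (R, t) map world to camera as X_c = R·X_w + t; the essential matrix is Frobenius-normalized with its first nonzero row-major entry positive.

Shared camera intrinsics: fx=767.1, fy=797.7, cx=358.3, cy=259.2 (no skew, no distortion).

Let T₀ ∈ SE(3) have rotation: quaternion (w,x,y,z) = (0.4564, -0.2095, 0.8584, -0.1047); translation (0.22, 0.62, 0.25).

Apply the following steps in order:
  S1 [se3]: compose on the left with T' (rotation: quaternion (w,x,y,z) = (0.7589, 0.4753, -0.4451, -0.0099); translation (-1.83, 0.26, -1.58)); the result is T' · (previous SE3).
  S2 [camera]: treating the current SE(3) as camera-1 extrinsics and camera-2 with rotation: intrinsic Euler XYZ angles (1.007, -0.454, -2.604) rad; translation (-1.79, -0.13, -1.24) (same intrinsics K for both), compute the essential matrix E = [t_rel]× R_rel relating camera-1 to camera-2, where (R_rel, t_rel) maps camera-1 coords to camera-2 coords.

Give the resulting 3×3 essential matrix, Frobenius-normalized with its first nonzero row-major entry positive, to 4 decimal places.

matrix = [0.0938 -0.2935 0.1300; -0.1788 0.5101 -0.3121; -0.0265 -0.3573 -0.6085]

after S1 (compose_se3): R=[0.3933 -0.2686 0.8793; 0.4947 0.8679 0.0439; -0.7750 0.4178 0.4742], t=(-2.1214, 0.3252, -0.9427)
after S2 (essential): [0.0938 -0.2935 0.1300; -0.1788 0.5101 -0.3121; -0.0265 -0.3573 -0.6085]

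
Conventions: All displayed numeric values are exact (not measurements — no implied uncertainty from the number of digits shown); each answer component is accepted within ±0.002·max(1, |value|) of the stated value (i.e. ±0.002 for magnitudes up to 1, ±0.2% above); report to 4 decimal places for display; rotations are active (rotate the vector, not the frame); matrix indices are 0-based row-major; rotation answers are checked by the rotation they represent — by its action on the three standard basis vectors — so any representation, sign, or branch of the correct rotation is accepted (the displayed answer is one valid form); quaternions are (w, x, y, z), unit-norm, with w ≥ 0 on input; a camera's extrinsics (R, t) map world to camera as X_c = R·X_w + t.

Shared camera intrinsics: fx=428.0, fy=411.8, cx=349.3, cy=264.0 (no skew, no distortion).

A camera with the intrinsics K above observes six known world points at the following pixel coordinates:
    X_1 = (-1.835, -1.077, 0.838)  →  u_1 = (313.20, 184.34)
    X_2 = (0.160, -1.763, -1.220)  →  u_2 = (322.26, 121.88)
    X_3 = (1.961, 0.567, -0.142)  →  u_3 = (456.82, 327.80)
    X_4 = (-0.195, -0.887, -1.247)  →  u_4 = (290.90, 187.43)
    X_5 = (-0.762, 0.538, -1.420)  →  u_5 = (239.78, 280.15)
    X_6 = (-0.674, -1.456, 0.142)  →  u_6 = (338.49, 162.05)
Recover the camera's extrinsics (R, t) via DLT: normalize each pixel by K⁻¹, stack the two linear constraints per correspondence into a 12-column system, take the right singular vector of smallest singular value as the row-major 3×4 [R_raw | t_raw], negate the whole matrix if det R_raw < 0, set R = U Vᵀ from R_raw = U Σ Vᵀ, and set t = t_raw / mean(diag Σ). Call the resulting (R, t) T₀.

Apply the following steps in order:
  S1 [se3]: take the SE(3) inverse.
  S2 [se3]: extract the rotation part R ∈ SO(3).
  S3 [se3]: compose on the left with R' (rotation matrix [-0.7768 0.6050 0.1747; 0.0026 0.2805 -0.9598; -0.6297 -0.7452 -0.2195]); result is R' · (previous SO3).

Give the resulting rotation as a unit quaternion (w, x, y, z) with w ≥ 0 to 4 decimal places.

source (pnp_recover): camera pose = R=[0.7659 -0.1606 0.6225; 0.2105 0.9776 -0.0067; -0.6075 0.1362 0.7826], t=(0.0198, -0.1403, 6.5691)
after S1 (invert_se3): R=[0.7659 0.2105 -0.6075; -0.1606 0.9776 0.1362; 0.6225 -0.0067 0.7826], t=(4.0050, -0.7541, -5.1541)
after S2 (rot_of_se3): [0.7659 0.2105 -0.6075; -0.1606 0.9776 0.1362; 0.6225 -0.0067 0.7826]
after S3 (compose_so3): [-0.5834 0.4268 0.6910; -0.6406 0.2812 -0.7145; -0.4993 -0.8595 0.1093]

rotation (quat) = (0.4492, -0.0807, 0.6624, -0.5940)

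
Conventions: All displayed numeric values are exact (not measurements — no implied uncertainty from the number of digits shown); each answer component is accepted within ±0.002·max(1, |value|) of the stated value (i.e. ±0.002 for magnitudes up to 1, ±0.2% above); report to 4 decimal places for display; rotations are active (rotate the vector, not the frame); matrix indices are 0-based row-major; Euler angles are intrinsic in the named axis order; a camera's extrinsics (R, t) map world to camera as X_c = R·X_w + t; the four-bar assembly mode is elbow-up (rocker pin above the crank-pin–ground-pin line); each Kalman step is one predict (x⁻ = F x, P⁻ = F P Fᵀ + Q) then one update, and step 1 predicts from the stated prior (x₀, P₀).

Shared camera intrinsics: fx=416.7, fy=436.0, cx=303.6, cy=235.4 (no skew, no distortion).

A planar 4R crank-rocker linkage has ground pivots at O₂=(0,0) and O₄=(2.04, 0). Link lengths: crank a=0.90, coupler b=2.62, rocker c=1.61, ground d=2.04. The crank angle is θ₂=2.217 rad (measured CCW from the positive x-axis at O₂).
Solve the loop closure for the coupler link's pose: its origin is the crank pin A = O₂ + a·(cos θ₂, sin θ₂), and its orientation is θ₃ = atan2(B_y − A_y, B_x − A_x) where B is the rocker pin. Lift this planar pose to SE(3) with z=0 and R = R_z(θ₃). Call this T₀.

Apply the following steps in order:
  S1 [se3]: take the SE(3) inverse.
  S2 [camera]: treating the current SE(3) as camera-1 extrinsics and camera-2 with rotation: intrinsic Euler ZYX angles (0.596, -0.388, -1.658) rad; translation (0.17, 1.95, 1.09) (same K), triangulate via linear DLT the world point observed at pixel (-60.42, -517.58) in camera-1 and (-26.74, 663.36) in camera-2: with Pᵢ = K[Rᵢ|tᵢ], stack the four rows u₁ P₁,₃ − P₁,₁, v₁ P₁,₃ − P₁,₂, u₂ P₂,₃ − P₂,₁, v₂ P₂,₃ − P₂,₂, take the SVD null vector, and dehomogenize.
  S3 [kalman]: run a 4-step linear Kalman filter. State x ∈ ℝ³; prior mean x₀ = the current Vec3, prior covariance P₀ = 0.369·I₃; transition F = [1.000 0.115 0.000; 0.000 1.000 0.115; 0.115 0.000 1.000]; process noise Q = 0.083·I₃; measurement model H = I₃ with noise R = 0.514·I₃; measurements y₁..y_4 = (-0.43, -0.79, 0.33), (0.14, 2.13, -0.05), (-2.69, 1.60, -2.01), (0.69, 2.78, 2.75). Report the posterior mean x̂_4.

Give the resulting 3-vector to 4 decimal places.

result = (-0.3881, 1.4278, 0.7155)

source (fourbar_fk): coupler pose = R=[0.9409 -0.3386 0.0000; 0.3386 0.9409 0.0000; 0.0000 0.0000 1.0000], t=(-0.5419, 0.7185, 0.0000)
after S1 (invert_se3): R=[0.9409 0.3386 0.0000; -0.3386 0.9409 0.0000; 0.0000 0.0000 1.0000], t=(0.2666, -0.8596, 0.0000)
after S2 (triangulate): (-0.8703, -1.9412, 1.3847)
after S3 (kf_track): (-0.3881, 1.4278, 0.7155)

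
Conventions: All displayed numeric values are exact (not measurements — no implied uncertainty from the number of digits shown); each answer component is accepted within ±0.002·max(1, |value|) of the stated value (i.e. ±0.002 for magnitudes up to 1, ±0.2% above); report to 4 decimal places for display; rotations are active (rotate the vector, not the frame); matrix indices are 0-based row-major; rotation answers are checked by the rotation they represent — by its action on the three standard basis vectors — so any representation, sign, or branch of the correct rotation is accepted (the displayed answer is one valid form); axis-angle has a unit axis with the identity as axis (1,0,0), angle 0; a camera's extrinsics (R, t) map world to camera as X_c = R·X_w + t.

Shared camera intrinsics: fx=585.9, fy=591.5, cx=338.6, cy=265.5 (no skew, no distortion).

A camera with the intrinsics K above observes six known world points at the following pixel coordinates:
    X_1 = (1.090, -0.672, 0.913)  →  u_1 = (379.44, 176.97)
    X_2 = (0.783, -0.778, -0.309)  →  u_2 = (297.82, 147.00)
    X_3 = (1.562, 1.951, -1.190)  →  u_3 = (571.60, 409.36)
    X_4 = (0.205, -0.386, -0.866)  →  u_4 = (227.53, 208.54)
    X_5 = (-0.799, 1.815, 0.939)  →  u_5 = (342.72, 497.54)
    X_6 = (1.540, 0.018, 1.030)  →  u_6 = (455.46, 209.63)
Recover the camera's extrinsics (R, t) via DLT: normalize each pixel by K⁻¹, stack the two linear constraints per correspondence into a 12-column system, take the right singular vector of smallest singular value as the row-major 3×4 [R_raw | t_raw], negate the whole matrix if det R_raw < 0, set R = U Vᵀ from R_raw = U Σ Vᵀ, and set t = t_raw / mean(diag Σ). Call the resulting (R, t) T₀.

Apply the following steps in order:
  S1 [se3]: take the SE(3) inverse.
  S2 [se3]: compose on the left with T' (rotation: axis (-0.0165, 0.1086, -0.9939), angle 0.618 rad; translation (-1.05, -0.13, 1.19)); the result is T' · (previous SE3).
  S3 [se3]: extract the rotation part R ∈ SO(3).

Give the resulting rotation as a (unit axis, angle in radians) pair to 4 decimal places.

rotation (axis_angle) = ((0.3927, -0.8973, -0.2014), 0.3604)

source (pnp_recover): camera pose = R=[0.8061 0.4586 0.3740; -0.5386 0.8304 0.1427; -0.2452 -0.3164 0.9164], t=(-0.5000, 0.1300, 5.1299)
after S1 (invert_se3): R=[0.8061 -0.5386 -0.2452; 0.4586 0.8304 -0.3164; 0.3740 0.1427 0.9164], t=(1.7307, 1.7446, -4.5326)
after S2 (compose_se3): R=[0.9457 0.0484 -0.3215; -0.0936 0.9875 -0.1269; 0.3113 0.1501 0.9384], t=(1.0658, 0.3457, -3.4876)
after S3 (rot_of_se3): [0.9457 0.0484 -0.3215; -0.0936 0.9875 -0.1269; 0.3113 0.1501 0.9384]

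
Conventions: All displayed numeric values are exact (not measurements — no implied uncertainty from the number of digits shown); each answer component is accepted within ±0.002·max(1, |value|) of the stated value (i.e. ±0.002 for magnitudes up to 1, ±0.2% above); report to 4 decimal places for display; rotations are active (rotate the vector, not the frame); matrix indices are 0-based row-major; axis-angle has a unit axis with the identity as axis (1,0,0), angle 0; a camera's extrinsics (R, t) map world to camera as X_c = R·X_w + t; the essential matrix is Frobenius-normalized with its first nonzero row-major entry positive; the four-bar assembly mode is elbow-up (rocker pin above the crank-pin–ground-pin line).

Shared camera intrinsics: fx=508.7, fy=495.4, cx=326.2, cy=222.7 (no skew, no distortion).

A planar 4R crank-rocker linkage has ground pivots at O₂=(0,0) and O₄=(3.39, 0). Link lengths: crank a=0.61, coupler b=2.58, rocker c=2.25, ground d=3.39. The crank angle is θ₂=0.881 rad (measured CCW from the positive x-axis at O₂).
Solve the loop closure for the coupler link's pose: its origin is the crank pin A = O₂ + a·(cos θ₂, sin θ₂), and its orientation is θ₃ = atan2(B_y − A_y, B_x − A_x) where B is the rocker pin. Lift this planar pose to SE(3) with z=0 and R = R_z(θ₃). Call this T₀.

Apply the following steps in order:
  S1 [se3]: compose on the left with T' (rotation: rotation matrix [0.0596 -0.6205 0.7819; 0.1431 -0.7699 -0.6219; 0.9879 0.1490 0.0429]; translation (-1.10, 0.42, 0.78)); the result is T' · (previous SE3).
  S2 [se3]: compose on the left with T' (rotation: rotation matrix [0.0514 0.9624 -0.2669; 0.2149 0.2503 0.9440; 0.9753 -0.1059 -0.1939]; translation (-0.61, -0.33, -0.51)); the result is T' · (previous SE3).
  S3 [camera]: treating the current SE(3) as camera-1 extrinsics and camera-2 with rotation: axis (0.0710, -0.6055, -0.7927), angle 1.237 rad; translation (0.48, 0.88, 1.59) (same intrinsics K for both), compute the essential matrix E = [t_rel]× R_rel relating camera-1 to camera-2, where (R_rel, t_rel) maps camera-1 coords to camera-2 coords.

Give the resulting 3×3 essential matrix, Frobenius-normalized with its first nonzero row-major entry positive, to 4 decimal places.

matrix = [0.5145 -0.3249 -0.0229; 0.4217 0.0617 0.1741; -0.1439 -0.5212 -0.3534]

source (fourbar_fk): coupler pose = R=[0.7942 -0.6077 0.0000; 0.6077 0.7942 0.0000; 0.0000 0.0000 1.0000], t=(0.3882, 0.4705, 0.0000)
after S1 (compose_se3): R=[-0.3297 -0.5290 0.7819; -0.3542 -0.6984 -0.6219; 0.8751 -0.4820 0.0429], t=(-1.3688, 0.1133, 1.2336)
after S2 (compose_se3): R=[-0.5914 -0.5707 -0.5697; 0.6666 -0.7435 0.0529; -0.4538 -0.3485 0.8201], t=(-0.9006, 0.5688, -2.0962)
after S3 (essential): [0.5145 -0.3249 -0.0229; 0.4217 0.0617 0.1741; -0.1439 -0.5212 -0.3534]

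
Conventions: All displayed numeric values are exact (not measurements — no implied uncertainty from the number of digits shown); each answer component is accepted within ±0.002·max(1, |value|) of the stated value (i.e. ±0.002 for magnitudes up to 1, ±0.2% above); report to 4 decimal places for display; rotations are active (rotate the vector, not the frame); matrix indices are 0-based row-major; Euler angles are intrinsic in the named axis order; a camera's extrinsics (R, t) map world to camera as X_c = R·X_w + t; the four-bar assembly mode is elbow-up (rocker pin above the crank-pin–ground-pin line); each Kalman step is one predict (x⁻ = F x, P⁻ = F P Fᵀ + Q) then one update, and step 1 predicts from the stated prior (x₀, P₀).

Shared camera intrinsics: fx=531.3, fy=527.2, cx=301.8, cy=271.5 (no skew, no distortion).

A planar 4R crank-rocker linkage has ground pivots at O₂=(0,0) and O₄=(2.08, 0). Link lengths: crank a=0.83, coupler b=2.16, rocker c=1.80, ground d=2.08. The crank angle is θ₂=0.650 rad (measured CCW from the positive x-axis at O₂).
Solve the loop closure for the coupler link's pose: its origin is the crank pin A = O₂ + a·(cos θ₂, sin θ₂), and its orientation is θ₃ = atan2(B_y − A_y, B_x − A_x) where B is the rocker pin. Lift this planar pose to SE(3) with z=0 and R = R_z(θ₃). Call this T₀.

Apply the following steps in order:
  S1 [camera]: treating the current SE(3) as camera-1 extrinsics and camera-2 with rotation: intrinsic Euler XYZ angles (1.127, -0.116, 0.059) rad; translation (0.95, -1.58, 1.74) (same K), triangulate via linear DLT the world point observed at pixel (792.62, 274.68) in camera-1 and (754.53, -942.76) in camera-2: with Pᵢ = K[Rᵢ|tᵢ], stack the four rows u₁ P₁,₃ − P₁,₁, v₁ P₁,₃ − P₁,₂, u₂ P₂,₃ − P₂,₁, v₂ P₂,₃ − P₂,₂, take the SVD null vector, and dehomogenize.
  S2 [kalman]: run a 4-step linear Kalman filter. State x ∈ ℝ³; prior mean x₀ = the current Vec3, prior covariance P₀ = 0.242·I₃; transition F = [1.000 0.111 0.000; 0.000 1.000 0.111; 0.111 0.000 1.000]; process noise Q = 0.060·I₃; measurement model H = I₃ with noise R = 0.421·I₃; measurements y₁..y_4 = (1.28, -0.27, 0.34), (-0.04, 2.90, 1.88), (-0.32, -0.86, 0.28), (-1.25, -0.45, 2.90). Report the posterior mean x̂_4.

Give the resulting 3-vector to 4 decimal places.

source (fourbar_fk): coupler pose = R=[0.8098 -0.5867 0.0000; 0.5867 0.8098 0.0000; 0.0000 0.0000 1.0000], t=(0.6607, 0.5023, 0.0000)
after S1 (triangulate): (0.6513, -1.0774, 1.9704)
after S2 (kf_track): (-0.2084, 0.1124, 1.6772)

result = (-0.2084, 0.1124, 1.6772)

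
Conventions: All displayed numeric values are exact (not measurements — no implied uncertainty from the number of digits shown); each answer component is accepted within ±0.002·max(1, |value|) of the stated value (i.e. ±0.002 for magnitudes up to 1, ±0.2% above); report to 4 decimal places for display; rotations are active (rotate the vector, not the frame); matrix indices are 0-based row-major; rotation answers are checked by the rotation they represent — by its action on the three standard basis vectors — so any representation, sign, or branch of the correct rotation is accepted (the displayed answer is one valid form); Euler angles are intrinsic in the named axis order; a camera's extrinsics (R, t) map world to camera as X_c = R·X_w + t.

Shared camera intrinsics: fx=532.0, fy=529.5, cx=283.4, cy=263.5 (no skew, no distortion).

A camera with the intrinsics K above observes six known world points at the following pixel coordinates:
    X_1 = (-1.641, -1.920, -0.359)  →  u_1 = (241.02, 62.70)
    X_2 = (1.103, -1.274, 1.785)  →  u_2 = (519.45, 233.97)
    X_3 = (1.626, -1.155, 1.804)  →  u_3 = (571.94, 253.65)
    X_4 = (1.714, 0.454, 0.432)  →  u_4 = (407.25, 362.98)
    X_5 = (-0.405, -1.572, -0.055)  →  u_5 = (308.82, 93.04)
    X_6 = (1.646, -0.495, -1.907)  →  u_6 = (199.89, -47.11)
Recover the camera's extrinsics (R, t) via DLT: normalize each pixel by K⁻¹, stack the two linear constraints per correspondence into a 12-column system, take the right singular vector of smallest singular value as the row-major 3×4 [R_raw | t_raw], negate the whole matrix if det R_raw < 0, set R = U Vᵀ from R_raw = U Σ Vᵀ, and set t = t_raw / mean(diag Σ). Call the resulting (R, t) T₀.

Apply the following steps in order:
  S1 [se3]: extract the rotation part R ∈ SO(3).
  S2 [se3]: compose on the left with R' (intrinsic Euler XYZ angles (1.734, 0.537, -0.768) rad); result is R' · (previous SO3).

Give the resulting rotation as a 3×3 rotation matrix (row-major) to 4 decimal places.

rotation (matrix) = ((0.0235, 0.1215, 0.9923), (0.9922, 0.1188, -0.0381), (-0.1225, 0.9854, -0.1178))

source (pnp_recover): camera pose = R=[0.5634 -0.4849 0.6689; 0.1520 0.8567 0.4930; -0.8121 -0.1761 0.5563], t=(-0.2505, -0.2303, 4.5986)
after S1 (rot_of_se3): [0.5634 -0.4849 0.6689; 0.1520 0.8567 0.4930; -0.8121 -0.1761 0.5563]
after S2 (compose_so3): [0.0235 0.1215 0.9923; 0.9922 0.1188 -0.0381; -0.1225 0.9854 -0.1178]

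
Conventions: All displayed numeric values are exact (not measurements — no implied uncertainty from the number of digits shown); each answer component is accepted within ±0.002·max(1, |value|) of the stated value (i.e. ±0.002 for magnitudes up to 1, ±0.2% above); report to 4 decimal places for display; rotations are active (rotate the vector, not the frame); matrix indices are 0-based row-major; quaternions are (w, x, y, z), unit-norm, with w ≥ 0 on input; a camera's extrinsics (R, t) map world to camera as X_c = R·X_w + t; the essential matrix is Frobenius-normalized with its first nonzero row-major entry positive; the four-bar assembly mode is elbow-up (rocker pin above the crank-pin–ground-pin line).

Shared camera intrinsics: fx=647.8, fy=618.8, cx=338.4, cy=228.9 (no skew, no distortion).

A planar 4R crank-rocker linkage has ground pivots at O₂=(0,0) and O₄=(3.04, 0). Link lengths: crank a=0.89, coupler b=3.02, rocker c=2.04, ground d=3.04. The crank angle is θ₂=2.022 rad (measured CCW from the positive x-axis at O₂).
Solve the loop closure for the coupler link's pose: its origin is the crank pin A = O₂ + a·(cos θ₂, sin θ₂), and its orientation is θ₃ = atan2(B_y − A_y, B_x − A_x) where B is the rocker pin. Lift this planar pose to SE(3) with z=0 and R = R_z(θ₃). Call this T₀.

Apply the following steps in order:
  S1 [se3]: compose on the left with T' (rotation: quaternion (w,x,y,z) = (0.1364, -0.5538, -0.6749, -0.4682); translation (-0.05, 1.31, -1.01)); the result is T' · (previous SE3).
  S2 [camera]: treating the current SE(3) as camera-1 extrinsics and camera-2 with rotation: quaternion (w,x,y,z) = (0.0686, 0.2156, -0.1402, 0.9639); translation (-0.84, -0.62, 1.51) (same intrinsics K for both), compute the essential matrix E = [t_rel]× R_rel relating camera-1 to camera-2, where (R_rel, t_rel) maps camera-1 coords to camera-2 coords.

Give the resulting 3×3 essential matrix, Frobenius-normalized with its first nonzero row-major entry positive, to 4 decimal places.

matrix = [0.1456 0.0466 -0.0143; 0.0379 0.6633 -0.2351; 0.6908 -0.0427 0.0257]

source (fourbar_fk): coupler pose = R=[0.9262 -0.3772 0.0000; 0.3772 0.9262 0.0000; 0.0000 0.0000 1.0000], t=(-0.3881, 0.8009, 0.0000)
after S1 (compose_se3): R=[0.0065 0.9424 0.3345; 0.5545 -0.2817 0.7831; 0.8322 0.1804 -0.5244], t=(0.7866, 1.0280, -0.8975)
after S2 (essential): [0.1456 0.0466 -0.0143; 0.0379 0.6633 -0.2351; 0.6908 -0.0427 0.0257]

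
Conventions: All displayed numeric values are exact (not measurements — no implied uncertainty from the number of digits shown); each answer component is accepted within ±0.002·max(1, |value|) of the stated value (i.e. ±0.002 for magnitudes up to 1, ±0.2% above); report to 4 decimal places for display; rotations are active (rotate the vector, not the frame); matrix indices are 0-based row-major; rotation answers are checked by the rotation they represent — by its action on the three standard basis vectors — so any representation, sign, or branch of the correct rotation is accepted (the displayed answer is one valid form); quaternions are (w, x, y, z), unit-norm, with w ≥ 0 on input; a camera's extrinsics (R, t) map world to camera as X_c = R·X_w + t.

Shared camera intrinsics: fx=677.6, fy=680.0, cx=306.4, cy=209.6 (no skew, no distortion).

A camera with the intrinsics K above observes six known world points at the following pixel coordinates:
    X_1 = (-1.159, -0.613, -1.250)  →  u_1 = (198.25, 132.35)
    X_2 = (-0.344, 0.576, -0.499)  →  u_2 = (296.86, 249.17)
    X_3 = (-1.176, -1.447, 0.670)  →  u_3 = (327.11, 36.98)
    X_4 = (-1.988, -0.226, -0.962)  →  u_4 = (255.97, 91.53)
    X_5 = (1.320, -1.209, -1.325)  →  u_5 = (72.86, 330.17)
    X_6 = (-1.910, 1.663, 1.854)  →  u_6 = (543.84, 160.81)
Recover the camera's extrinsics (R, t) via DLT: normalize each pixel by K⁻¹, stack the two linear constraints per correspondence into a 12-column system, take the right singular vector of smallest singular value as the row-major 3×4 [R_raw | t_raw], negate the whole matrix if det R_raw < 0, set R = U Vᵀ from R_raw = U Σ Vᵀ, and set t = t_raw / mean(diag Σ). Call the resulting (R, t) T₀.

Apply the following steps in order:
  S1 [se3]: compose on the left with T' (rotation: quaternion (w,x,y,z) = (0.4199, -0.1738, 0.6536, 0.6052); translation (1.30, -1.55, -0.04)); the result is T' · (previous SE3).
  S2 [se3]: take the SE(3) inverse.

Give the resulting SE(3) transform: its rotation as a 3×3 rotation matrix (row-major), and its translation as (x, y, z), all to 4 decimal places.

rotation (matrix) = ((-0.6900, -0.3413, 0.6383), (-0.3962, 0.9161, 0.0615), (-0.6057, -0.2105, -0.7673)), translation = (3.3120, -2.9847, 3.4735)

source (pnp_recover): camera pose = R=[-0.1756 0.4434 0.8790; 0.8486 0.5208 -0.0931; -0.4990 0.7296 -0.4677], t=(0.0200, 0.3700, 6.4705)
after S1 (compose_se3): R=[-0.6900 -0.3962 -0.6057; -0.3413 0.9161 -0.2105; 0.6383 0.0615 -0.7673], t=(3.2066, 4.5957, 0.7347)
after S2 (invert_se3): R=[-0.6900 -0.3413 0.6383; -0.3962 0.9161 0.0615; -0.6057 -0.2105 -0.7673], t=(3.3120, -2.9847, 3.4735)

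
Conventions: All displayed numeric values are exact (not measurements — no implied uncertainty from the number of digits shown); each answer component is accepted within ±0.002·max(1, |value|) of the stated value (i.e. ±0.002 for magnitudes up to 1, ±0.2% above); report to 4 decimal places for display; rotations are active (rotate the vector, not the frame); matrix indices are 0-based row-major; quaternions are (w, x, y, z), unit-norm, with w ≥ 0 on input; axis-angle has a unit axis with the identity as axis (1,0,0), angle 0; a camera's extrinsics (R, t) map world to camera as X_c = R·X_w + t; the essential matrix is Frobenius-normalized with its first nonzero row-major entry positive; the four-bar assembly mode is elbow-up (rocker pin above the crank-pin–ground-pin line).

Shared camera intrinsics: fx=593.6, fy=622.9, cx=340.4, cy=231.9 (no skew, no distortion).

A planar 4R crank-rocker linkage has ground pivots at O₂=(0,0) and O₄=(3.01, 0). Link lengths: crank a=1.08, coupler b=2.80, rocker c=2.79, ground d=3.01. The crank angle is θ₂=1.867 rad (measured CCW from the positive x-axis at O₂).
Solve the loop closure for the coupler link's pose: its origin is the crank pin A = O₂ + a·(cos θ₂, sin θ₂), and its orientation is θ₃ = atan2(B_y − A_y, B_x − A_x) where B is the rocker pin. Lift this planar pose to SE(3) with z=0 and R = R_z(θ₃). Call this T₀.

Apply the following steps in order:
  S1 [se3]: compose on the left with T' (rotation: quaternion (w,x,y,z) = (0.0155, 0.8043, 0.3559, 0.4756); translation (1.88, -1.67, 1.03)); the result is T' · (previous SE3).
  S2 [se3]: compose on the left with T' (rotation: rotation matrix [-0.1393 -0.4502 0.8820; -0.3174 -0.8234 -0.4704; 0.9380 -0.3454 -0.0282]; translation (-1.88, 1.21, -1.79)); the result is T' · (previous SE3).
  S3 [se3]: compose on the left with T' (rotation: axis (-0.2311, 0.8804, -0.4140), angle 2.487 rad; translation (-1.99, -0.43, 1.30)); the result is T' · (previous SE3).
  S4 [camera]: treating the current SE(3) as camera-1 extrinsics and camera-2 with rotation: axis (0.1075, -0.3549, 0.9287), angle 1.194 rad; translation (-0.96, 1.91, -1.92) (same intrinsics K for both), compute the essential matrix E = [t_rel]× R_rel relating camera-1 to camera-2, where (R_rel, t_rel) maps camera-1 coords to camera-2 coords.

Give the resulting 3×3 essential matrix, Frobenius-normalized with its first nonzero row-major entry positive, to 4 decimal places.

matrix = [0.4662 -0.4363 0.0542; 0.3538 -0.0470 -0.1127; 0.3236 0.4539 -0.3721]

source (fourbar_fk): coupler pose = R=[0.8282 -0.5604 0.0000; 0.5604 0.8282 0.0000; 0.0000 0.0000 1.0000], t=(-0.3152, 1.0330, 0.0000)
after S1 (compose_se3): R=[0.5563 0.2970 0.7761; 0.0682 -0.9471 0.3136; 0.8282 -0.1216 -0.5471], t=(2.3634, -2.6259, 1.1677)
after S2 (compose_se3): R=[0.6223 0.2778 -0.7318; -0.6223 0.7428 -0.2472; 0.4749 0.6092 0.6351], t=(0.0030, 2.0728, 1.3011)
after S3 (compose_se3): R=[-0.0277 0.1536 0.9877; -0.9989 -0.0406 -0.0217; 0.0367 -0.9873 0.1546], t=(-1.3051, 0.1379, -0.9798)
after S4 (essential): [0.4662 -0.4363 0.0542; 0.3538 -0.0470 -0.1127; 0.3236 0.4539 -0.3721]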